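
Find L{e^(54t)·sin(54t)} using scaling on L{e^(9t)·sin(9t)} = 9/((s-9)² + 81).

Scaling with a=6: L{e^(54t)·sin(54t)} = (1/6) · 9/((s/6-9)² + 81). Simplifying: 54/((s-54)² + 2916)

Final answer: 54/((s-54)² + 2916)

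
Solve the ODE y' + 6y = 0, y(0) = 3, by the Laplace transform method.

L{y'} + 6L{y} = 0. sY - 3 + 6Y = 0. Y(s+6) = 3. Y = 3/(s+6)

Final answer: y(t) = 3e^(-6t)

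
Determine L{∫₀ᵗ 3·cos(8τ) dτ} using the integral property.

L{∫₀ᵗ f(τ)dτ} = F(s)/s with F(s) = 3s/(s² + 64), so the result is (3s/(s² + 64))/s = 3/(s² + 64)

Final answer: 3/(s² + 64)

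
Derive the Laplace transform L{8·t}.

L{t^n} = n!/s^(n+1), so L{t} = 1/s^2. Then L{8·t} = 8·1/s^2 = 8/s^2

Final answer: 8/s^2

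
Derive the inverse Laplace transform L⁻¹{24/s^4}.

L⁻¹{n!/s^(n+1)} = t^n with n=3. So L⁻¹{6/s^4} = t^3, and L⁻¹{24/s^4} = (24/6)·t^3 = 4·t^3

Final answer: 4·t^3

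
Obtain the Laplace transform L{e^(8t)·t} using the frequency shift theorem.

L{e^(at)·t^n} = n!/(s-a)^(n+1), so L{e^(8t)·t} = 1/(s-8)^2

Final answer: 1/(s-8)^2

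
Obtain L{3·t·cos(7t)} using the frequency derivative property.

L{cos(7t)} = s/(s² + 49). Derivative: d/ds[s/(s² + 49)] = [(s² + 49) - s·2s]/(s² + 49)² = (49 - s²)/(s² + 49)². So L{t·cos(7t)} = -F'(s) = (s² - 49)/(s² + 49)². Then L{3·t·cos(7t)} = 3·(s² - 49)/(s² + 49)²

Final answer: 3·(s² - 49)/(s² + 49)²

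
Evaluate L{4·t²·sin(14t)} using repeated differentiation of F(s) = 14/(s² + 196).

F(s) = 14/(s² + 196). F'(s) = -28s/(s² + 196)². F''(s) = -28(196 - 3s²)/(s² + 196)³ = (84s² - 5488)/(s² + 196)³. So L{t²·sin(14t)} = (-1)² F''(s) = (84s² - 5488)/(s² + 196)³. Then L{4·t²·sin(14t)} = 4·(84s² - 5488)/(s² + 196)³ = (336s² - 21952)/(s² + 196)³

Final answer: (336s² - 21952)/(s² + 196)³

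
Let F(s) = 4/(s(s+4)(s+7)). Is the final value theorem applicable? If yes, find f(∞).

Poles of sF(s) = 4/((s+4)(s+7)) are at s = -4 and s = -7, both in the left half-plane. Theorem applies. f(∞) = lim_{s→0} sF(s) = 4/(4·7) = 1/7

Final answer: 1/7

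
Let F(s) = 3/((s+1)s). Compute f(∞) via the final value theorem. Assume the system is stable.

f(∞) = lim_{s→0} sF(s) = lim_{s→0} 3/(s+1) = 3

Final answer: 3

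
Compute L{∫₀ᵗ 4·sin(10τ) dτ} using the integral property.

L{∫₀ᵗ f(τ)dτ} = F(s)/s with F(s) = 40/(s² + 100), so the result is (40/(s² + 100))/s = 40/(s(s² + 100))

Final answer: 40/(s(s² + 100))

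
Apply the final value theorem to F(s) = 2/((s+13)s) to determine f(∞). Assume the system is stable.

f(∞) = lim_{s→0} sF(s) = lim_{s→0} 2/(s+13) = 2/13

Final answer: 2/13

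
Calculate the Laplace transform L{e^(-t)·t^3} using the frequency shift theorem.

L{e^(at)·t^n} = n!/(s-a)^(n+1), so L{e^(-t)·t^3} = 6/(s+1)^4

Final answer: 6/(s+1)^4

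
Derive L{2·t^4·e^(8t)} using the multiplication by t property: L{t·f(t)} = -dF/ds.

Using L{t^n·e^(at)} = n!/(s-a)^(n+1), L{t^4·e^(8t)} = 24/(s-8)^5, so L{2·t^4·e^(8t)} = 2·24/(s-8)^5 = 48/(s-8)^5

Final answer: 48/(s-8)^5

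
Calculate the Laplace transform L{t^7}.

L{t^n} = n!/s^(n+1), so L{t^7} = 5040/s^8

Final answer: 5040/s^8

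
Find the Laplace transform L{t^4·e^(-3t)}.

L{t^n·e^(at)} = n!/(s-a)^(n+1), so L{t^4·e^(-3t)} = 24/(s+3)^5

Final answer: 24/(s+3)^5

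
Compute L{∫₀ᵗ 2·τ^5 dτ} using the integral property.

L{∫₀ᵗ f(τ)dτ} = F(s)/s with f(t) = 2t^5. F(s) = 240/s^6, so L{∫₀ᵗ 2·τ^5 dτ} = (240/s^6)/s = 240/s^7. (Check: ∫₀ᵗ 2·τ^5 dτ = 2t^6/6.)

Final answer: 240/s^7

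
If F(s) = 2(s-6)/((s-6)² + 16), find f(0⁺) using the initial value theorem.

f(0⁺) = lim_{s→∞} sF(s) = lim_{s→∞} 2s(s-6)/((s-6)² + 16) = 2

Final answer: 2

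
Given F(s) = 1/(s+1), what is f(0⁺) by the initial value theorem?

f(0⁺) = lim_{s→∞} s·1/(s+1) = lim_{s→∞} s/(s+1) = 1

Final answer: 1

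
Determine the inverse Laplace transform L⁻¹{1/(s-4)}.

L⁻¹{1/(s-a)} = e^(at), so L⁻¹{1/(s-4)} = e^(4t)

Final answer: e^(4t)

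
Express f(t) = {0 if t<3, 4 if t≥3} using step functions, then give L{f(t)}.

f(t) = 4·u(t-3). L{u(t-3)} = e^(-3s)/s, so L{f(t)} = 4·e^(-3s)/s

Final answer: 4·e^(-3s)/s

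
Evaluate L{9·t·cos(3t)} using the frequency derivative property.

L{cos(3t)} = s/(s² + 9). Derivative: d/ds[s/(s² + 9)] = [(s² + 9) - s·2s]/(s² + 9)² = (9 - s²)/(s² + 9)². So L{t·cos(3t)} = -F'(s) = (s² - 9)/(s² + 9)². Then L{9·t·cos(3t)} = 9·(s² - 9)/(s² + 9)²

Final answer: 9·(s² - 9)/(s² + 9)²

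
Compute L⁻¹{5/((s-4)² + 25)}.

Form: b/((s-a)² + b²) → e^(at)sin(bt). With a=4, b=5

Final answer: e^(4t)·sin(5t)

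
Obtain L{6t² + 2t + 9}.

L{6t² + 2t + 9} = 6·2/s³ + 2/s² + 9/s = 12/s³ + 2/s² + 9/s

Final answer: 12/s³ + 2/s² + 9/s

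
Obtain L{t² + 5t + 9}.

L{t² + 5t + 9} = 2/s³ + 5/s² + 9/s = 2/s³ + 5/s² + 9/s

Final answer: 2/s³ + 5/s² + 9/s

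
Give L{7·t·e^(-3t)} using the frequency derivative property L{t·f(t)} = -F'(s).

L{e^(-3t)} = 1/(s+3). By frequency derivative: L{t·e^(-3t)} = -d/ds[1/(s+3)] = -(-1)/(s+3)² = 1/(s+3)². Then L{7·t·e^(-3t)} = 7·1/(s+3)² = 7/(s+3)²

Final answer: 7/(s+3)²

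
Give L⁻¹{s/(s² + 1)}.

This is the form c·s/(s² + a²) with a = 1. L⁻¹ = cos(t)

Final answer: cos(t)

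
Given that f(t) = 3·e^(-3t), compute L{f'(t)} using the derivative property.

f(0) = 3, F(s) = 3/(s+3). L{f'(t)} = s·F(s) - f(0) = 3s/(s+3) - 3 = (3s - 3(s+3))/(s+3) = -9/(s+3)

Final answer: -9/(s+3)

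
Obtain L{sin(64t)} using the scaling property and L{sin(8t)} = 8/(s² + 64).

Using L{f(at)} = (1/a)F(s/a) with a=8: L{sin(64t)} = (1/8) · 8/((s/8)² + 64) = (1/8) · 8·64/(s² + 4096) = 64/(s² + 4096)

Final answer: 64/(s² + 4096)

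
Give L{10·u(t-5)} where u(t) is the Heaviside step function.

L{u(t-a)} = e^(-as)/s. Here a=5, so L{u(t-5)} = e^(-5s)/s, and L{10·u(t-5)} = 10·e^(-5s)/s

Final answer: 10·e^(-5s)/s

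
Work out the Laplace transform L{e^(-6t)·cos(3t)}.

L{e^(at)·cos(ωt)} = (s-a)/((s-a)² + ω²), so L{e^(-6t)·cos(3t)} = (s+6)/((s+6)² + 9)

Final answer: (s+6)/((s+6)² + 9)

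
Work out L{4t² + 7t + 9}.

L{4t² + 7t + 9} = 4·2/s³ + 7/s² + 9/s = 8/s³ + 7/s² + 9/s

Final answer: 8/s³ + 7/s² + 9/s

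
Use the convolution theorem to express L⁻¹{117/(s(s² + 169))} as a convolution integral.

117/(s(s² + 169)) = (1/s)·(117/(s² + 169)) = L{1}·L{9·sin(13t)}. So f(t) = 1*(9·sin(13t)) = ∫₀ᵗ 9·sin(13τ) dτ

Final answer: ∫₀ᵗ 9·sin(13τ) dτ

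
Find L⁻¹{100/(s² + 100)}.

This is the form c·a/(s² + a²) with a = 10, c = 10. L⁻¹ = 10·sin(10t)

Final answer: 10·sin(10t)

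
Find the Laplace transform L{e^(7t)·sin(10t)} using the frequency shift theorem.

Frequency shift: L{e^(at)f(t)} = F(s-a). L{e^(7t)·sin(10t)} = 10/((s-7)² + 100)

Final answer: 10/((s-7)² + 100)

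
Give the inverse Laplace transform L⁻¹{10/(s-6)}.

L⁻¹{1/(s-a)} = e^(at), so L⁻¹{1/(s-6)} = e^(6t), and L⁻¹{10/(s-6)} = 10·e^(6t)

Final answer: 10·e^(6t)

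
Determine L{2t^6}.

L{t^n} = n!/s^(n+1). So L{2t^6} = 2·6!/s^7 = 1440/s^7

Final answer: 1440/s^7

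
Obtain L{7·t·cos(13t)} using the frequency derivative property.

L{cos(13t)} = s/(s² + 169). Derivative: d/ds[s/(s² + 169)] = [(s² + 169) - s·2s]/(s² + 169)² = (169 - s²)/(s² + 169)². So L{t·cos(13t)} = -F'(s) = (s² - 169)/(s² + 169)². Then L{7·t·cos(13t)} = 7·(s² - 169)/(s² + 169)²

Final answer: 7·(s² - 169)/(s² + 169)²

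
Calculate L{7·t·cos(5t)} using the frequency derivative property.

L{cos(5t)} = s/(s² + 25). Derivative: d/ds[s/(s² + 25)] = [(s² + 25) - s·2s]/(s² + 25)² = (25 - s²)/(s² + 25)². So L{t·cos(5t)} = -F'(s) = (s² - 25)/(s² + 25)². Then L{7·t·cos(5t)} = 7·(s² - 25)/(s² + 25)²

Final answer: 7·(s² - 25)/(s² + 25)²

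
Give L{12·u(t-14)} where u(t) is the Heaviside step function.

L{u(t-a)} = e^(-as)/s. Here a=14, so L{u(t-14)} = e^(-14s)/s, and L{12·u(t-14)} = 12·e^(-14s)/s

Final answer: 12·e^(-14s)/s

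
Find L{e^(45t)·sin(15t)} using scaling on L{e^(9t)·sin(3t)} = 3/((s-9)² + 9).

Scaling with a=5: L{e^(45t)·sin(15t)} = (1/5) · 3/((s/5-9)² + 9). Simplifying: 15/((s-45)² + 225)

Final answer: 15/((s-45)² + 225)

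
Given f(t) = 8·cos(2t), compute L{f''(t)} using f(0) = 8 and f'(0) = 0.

F(s) = 8s/(s² + 4). L{f''(t)} = s²F(s) - sf(0) - f'(0) = 8s³/(s² + 4) - 8s = (8s³ - 8s(s² + 4))/(s² + 4) = -32s/(s² + 4)

Final answer: -32s/(s² + 4)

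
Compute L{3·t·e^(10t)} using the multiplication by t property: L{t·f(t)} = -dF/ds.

Using L{t^n·e^(at)} = n!/(s-a)^(n+1), L{t·e^(10t)} = 1/(s-10)^2, so L{3·t·e^(10t)} = 3·1/(s-10)^2 = 3/(s-10)^2

Final answer: 3/(s-10)^2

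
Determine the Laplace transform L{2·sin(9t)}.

L{sin(ωt)} = ω/(s² + ω²), so L{sin(9t)} = 9/(s² + 81). Then L{2·sin(9t)} = 2·9/(s² + 81) = 18/(s² + 81)

Final answer: 18/(s² + 81)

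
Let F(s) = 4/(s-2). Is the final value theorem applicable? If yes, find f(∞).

sF(s) = 4s/(s-2) has a pole at s = 2 in the right half-plane. Theorem does NOT apply (unstable system; f(t) = 4·e^(2t) grows without bound).

Final answer: Not applicable (unstable)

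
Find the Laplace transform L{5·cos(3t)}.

L{cos(ωt)} = s/(s² + ω²), so L{cos(3t)} = s/(s² + 9). Then L{5·cos(3t)} = 5·s/(s² + 9) = 5s/(s² + 9)

Final answer: 5s/(s² + 9)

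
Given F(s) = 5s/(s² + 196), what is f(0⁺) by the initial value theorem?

f(0⁺) = lim_{s→∞} s·5s/(s² + 196) = lim_{s→∞} 5s²/(s² + 196) = 5

Final answer: 5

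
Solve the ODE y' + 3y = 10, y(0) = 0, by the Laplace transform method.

sY + 3Y = 10/s. Y = 10/(s(s+3)). Partial fractions: Y = 10/3/s - 10/3/(s+3)

Final answer: y(t) = 10/3(1 - e^(-3t))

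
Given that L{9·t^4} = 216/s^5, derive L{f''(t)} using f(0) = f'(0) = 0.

L{f''(t)} = s²F(s) - sf(0) - f'(0) = s²·216/s^5 - 0 - 0 = 216/s^3

Final answer: 216/s^3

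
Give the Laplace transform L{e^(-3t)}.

L{e^(at)} = 1/(s-a), so L{e^(-3t)} = 1/(s+3)

Final answer: 1/(s+3)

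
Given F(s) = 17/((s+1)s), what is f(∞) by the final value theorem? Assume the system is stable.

f(∞) = lim_{s→0} sF(s) = lim_{s→0} 17/(s+1) = 17

Final answer: 17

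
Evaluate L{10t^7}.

L{t^n} = n!/s^(n+1). So L{10t^7} = 10·7!/s^8 = 50400/s^8

Final answer: 50400/s^8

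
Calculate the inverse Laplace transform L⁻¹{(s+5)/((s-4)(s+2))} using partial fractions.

Using partial fractions, f(t) = (9e^(4t) - 3e^(-2t))/6

Final answer: (9e^(4t) - 3e^(-2t))/6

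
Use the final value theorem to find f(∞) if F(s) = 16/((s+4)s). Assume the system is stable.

f(∞) = lim_{s→0} sF(s) = lim_{s→0} 16/(s+4) = 4

Final answer: 4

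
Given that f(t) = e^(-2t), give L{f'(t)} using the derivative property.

f(0) = 1, F(s) = 1/(s+2). L{f'(t)} = s·F(s) - f(0) = s/(s+2) - 1 = (s - (s+2))/(s+2) = -2/(s+2)

Final answer: -2/(s+2)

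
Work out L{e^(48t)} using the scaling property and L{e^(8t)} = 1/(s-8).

Using L{f(at)} = (1/a)F(s/a) with a=6 and f(t) = e^(8t): L{e^(48t)} = (1/6) · 1/((s/6)-8) = (1/6) · 6/(s-48) = 1/(s-48)

Final answer: 1/(s-48)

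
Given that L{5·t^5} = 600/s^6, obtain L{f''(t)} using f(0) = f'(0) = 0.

L{f''(t)} = s²F(s) - sf(0) - f'(0) = s²·600/s^6 - 0 - 0 = 600/s^4

Final answer: 600/s^4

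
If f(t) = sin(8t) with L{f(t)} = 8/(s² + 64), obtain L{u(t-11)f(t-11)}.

Time shift theorem: L{u(t-a)f(t-a)} = e^(-as)F(s). Here a=11, F(s) = 8/(s² + 64), so L{u(t-11)f(t-11)} = e^(-11s)·8/(s² + 64)

Final answer: e^(-11s)·8/(s² + 64)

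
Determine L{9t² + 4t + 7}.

L{9t² + 4t + 7} = 9·2/s³ + 4/s² + 7/s = 18/s³ + 4/s² + 7/s

Final answer: 18/s³ + 4/s² + 7/s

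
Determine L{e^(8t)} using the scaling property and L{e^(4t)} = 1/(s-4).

Using L{f(at)} = (1/a)F(s/a) with a=2 and f(t) = e^(4t): L{e^(8t)} = (1/2) · 1/((s/2)-4) = (1/2) · 2/(s-8) = 1/(s-8)

Final answer: 1/(s-8)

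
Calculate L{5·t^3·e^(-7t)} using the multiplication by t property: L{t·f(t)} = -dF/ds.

Using L{t^n·e^(at)} = n!/(s-a)^(n+1), L{t^3·e^(-7t)} = 6/(s+7)^4, so L{5·t^3·e^(-7t)} = 5·6/(s+7)^4 = 30/(s+7)^4

Final answer: 30/(s+7)^4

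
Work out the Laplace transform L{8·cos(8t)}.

L{cos(ωt)} = s/(s² + ω²), so L{cos(8t)} = s/(s² + 64). Then L{8·cos(8t)} = 8·s/(s² + 64) = 8s/(s² + 64)

Final answer: 8s/(s² + 64)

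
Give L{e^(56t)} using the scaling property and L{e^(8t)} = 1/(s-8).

Using L{f(at)} = (1/a)F(s/a) with a=7 and f(t) = e^(8t): L{e^(56t)} = (1/7) · 1/((s/7)-8) = (1/7) · 7/(s-56) = 1/(s-56)

Final answer: 1/(s-56)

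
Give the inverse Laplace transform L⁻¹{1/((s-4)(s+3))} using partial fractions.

Decompose: A/(s-4) + B/(s+3). A = 1/7, B = -1/7. f(t) = (e^(4t) - e^(-3t))/7

Final answer: (e^(4t) - e^(-3t))/7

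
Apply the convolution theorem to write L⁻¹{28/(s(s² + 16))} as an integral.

28/(s(s² + 16)) = (1/s)·(28/(s² + 16)) = L{1}·L{7·sin(4t)}. So f(t) = 1*(7·sin(4t)) = ∫₀ᵗ 7·sin(4τ) dτ

Final answer: ∫₀ᵗ 7·sin(4τ) dτ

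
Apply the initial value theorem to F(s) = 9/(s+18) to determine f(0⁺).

f(0⁺) = lim_{s→∞} s·9/(s+18) = lim_{s→∞} 9s/(s+18) = 9

Final answer: 9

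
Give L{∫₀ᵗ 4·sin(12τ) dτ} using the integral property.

L{∫₀ᵗ f(τ)dτ} = F(s)/s with F(s) = 48/(s² + 144), so the result is (48/(s² + 144))/s = 48/(s(s² + 144))

Final answer: 48/(s(s² + 144))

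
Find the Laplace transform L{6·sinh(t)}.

L{sinh(ωt)} = ω/(s² - ω²), so L{sinh(t)} = 1/(s² - 1). Then L{6·sinh(t)} = 6·1/(s² - 1) = 6/(s² - 1)

Final answer: 6/(s² - 1)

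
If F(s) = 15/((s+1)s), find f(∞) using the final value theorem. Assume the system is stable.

f(∞) = lim_{s→0} sF(s) = lim_{s→0} 15/(s+1) = 15

Final answer: 15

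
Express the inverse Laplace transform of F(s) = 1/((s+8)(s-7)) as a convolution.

1/((s+8)(s-7)) = (1/(s+8))·(1/(s-7)) = L{e^(-8t)}·L{e^(7t)}. So f(t) = e^(-8t)*e^(7t) = ∫₀ᵗ e^(-8τ)·e^(7(t-τ)) dτ

Final answer: ∫₀ᵗ e^(-8τ)·e^(7(t-τ)) dτ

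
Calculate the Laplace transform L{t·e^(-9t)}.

L{t^n·e^(at)} = n!/(s-a)^(n+1), so L{t·e^(-9t)} = 1/(s+9)^2

Final answer: 1/(s+9)^2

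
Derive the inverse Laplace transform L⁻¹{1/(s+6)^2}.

L⁻¹{n!/(s-a)^(n+1)} = t^n·e^(at), so L⁻¹{1/(s+6)^2} = t·e^(-6t)

Final answer: t·e^(-6t)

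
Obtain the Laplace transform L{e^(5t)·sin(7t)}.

L{e^(at)·sin(ωt)} = ω/((s-a)² + ω²), so L{e^(5t)·sin(7t)} = 7/((s-5)² + 49)

Final answer: 7/((s-5)² + 49)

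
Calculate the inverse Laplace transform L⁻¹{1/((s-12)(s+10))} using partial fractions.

Decompose: A/(s-12) + B/(s+10). A = 1/22, B = -1/22. f(t) = (e^(12t) - e^(-10t))/22

Final answer: (e^(12t) - e^(-10t))/22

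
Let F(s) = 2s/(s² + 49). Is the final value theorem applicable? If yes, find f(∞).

The final value theorem requires all poles of sF(s) in the left half-plane. sF(s) = 2s²/(s² + 49) has poles at s = ±7i (imaginary axis). Theorem does NOT apply (oscillatory system).

Final answer: Not applicable (oscillatory)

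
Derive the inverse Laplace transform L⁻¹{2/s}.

L⁻¹{c/s} = c, so L⁻¹{2/s} = 2

Final answer: 2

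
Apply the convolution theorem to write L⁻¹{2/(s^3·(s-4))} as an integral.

2/(s^3·(s-4)) = (2/s^3)·(1/(s-4)) = L{t^2}·L{e^(4t)}. So f(t) = t^2*e^(4t) = ∫₀ᵗ τ^2·e^(4(t-τ)) dτ

Final answer: ∫₀ᵗ τ^2·e^(4(t-τ)) dτ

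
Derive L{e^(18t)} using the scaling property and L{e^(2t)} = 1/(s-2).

Using L{f(at)} = (1/a)F(s/a) with a=9 and f(t) = e^(2t): L{e^(18t)} = (1/9) · 1/((s/9)-2) = (1/9) · 9/(s-18) = 1/(s-18)

Final answer: 1/(s-18)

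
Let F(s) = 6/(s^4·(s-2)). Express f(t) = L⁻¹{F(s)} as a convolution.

6/(s^4·(s-2)) = (6/s^4)·(1/(s-2)) = L{t^3}·L{e^(2t)}. So f(t) = t^3*e^(2t) = ∫₀ᵗ τ^3·e^(2(t-τ)) dτ

Final answer: ∫₀ᵗ τ^3·e^(2(t-τ)) dτ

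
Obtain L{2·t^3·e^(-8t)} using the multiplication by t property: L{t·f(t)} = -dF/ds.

Using L{t^n·e^(at)} = n!/(s-a)^(n+1), L{t^3·e^(-8t)} = 6/(s+8)^4, so L{2·t^3·e^(-8t)} = 2·6/(s+8)^4 = 12/(s+8)^4

Final answer: 12/(s+8)^4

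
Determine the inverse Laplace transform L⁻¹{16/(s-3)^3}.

L⁻¹{n!/(s-a)^(n+1)} = t^n·e^(at) with n=2, a=3. So L⁻¹{2/(s-3)^3} = t^2·e^(3t), and L⁻¹{16/(s-3)^3} = (16/2)·t^2·e^(3t) = 8·t^2·e^(3t)

Final answer: 8·t^2·e^(3t)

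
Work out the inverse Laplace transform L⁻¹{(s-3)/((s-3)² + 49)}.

Using frequency shift, L⁻¹{(s-3)/((s-3)² + 49)} = e^(3t)·cos(7t)

Final answer: e^(3t)·cos(7t)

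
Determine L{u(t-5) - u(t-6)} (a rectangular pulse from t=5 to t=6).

L{u(t-a)} = e^(-as)/s. L{u(t-5) - u(t-6)} = (e^(-5s) - e^(-6s))/s

Final answer: (e^(-5s) - e^(-6s))/s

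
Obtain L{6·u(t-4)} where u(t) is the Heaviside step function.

L{u(t-a)} = e^(-as)/s. Here a=4, so L{u(t-4)} = e^(-4s)/s, and L{6·u(t-4)} = 6·e^(-4s)/s

Final answer: 6·e^(-4s)/s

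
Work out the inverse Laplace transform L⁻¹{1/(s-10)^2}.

L⁻¹{n!/(s-a)^(n+1)} = t^n·e^(at) with n=1, a=10. So L⁻¹{1/(s-10)^2} = t·e^(10t)

Final answer: t·e^(10t)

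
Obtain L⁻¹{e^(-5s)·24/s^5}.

L⁻¹{24/s^5} = t^4. By the time shift theorem, L⁻¹{e^(-as)F(s)} = u(t-a)f(t-a) with a=5, so L⁻¹{e^(-5s)·24/s^5} = u(t-5)·(t-5)^4

Final answer: u(t-5)·(t-5)^4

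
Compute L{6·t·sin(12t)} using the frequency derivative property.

L{sin(12t)} = 12/(s² + 144). By L{t·f(t)} = -F'(s): -d/ds[12/(s² + 144)] = -(12)·(-2s)/(s² + 144)² = 24s/(s² + 144)². Then L{6·t·sin(12t)} = 6·24s/(s² + 144)² = 144s/(s² + 144)²

Final answer: 144s/(s² + 144)²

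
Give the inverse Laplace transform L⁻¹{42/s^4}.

L⁻¹{n!/s^(n+1)} = t^n with n=3. So L⁻¹{6/s^4} = t^3, and L⁻¹{42/s^4} = (42/6)·t^3 = 7·t^3

Final answer: 7·t^3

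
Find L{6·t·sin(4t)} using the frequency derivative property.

L{sin(4t)} = 4/(s² + 16). By L{t·f(t)} = -F'(s): -d/ds[4/(s² + 16)] = -(4)·(-2s)/(s² + 16)² = 8s/(s² + 16)². Then L{6·t·sin(4t)} = 6·8s/(s² + 16)² = 48s/(s² + 16)²

Final answer: 48s/(s² + 16)²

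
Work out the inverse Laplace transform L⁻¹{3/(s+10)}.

L⁻¹{1/(s-a)} = e^(at), so L⁻¹{1/(s+10)} = e^(-10t), and L⁻¹{3/(s+10)} = 3·e^(-10t)

Final answer: 3·e^(-10t)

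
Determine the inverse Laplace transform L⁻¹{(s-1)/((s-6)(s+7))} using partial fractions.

Using partial fractions, f(t) = (5e^(6t) + 8e^(-7t))/13

Final answer: (5e^(6t) + 8e^(-7t))/13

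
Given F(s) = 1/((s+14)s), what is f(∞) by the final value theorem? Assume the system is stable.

f(∞) = lim_{s→0} sF(s) = lim_{s→0} 1/(s+14) = 1/14

Final answer: 1/14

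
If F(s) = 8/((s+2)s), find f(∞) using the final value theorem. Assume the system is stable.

f(∞) = lim_{s→0} sF(s) = lim_{s→0} 8/(s+2) = 4

Final answer: 4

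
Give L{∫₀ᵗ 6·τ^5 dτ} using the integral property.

L{∫₀ᵗ f(τ)dτ} = F(s)/s with f(t) = 6t^5. F(s) = 720/s^6, so L{∫₀ᵗ 6·τ^5 dτ} = (720/s^6)/s = 720/s^7. (Check: ∫₀ᵗ 6·τ^5 dτ = 6t^6/6.)

Final answer: 720/s^7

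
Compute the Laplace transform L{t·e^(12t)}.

L{t^n·e^(at)} = n!/(s-a)^(n+1), so L{t·e^(12t)} = 1/(s-12)^2

Final answer: 1/(s-12)^2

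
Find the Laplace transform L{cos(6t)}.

L{cos(ωt)} = s/(s² + ω²), so L{cos(6t)} = s/(s² + 36)

Final answer: s/(s² + 36)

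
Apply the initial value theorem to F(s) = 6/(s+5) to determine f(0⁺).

f(0⁺) = lim_{s→∞} s·6/(s+5) = lim_{s→∞} 6s/(s+5) = 6

Final answer: 6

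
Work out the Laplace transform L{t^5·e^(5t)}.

L{t^n·e^(at)} = n!/(s-a)^(n+1), so L{t^5·e^(5t)} = 120/(s-5)^6

Final answer: 120/(s-5)^6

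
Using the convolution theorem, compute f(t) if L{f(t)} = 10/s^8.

10/s^8 = (10/s)·(1/s^7) = L{10}·L{t^6/720}. By convolution, f(t) = 10*t^6/720 = ∫₀ᵗ 10·τ^6/720 dτ = 10·t^7/5040

Final answer: 10·t^7/5040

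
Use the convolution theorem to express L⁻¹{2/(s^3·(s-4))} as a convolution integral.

2/(s^3·(s-4)) = (2/s^3)·(1/(s-4)) = L{t^2}·L{e^(4t)}. So f(t) = t^2*e^(4t) = ∫₀ᵗ τ^2·e^(4(t-τ)) dτ

Final answer: ∫₀ᵗ τ^2·e^(4(t-τ)) dτ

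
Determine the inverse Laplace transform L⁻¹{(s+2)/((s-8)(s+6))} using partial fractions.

Using partial fractions, f(t) = (10e^(8t) + 4e^(-6t))/14

Final answer: (10e^(8t) + 4e^(-6t))/14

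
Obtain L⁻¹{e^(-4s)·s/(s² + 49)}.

L⁻¹{s/(s² + 49)} = cos(7t). By the time shift theorem, L⁻¹{e^(-as)F(s)} = u(t-a)f(t-a) with a=4, so L⁻¹{e^(-4s)·s/(s² + 49)} = u(t-4)·cos(7(t-4))

Final answer: u(t-4)·cos(7(t-4))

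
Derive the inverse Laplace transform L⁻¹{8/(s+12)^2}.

L⁻¹{n!/(s-a)^(n+1)} = t^n·e^(at) with n=1, a=-12. So L⁻¹{1/(s+12)^2} = t·e^(-12t), and L⁻¹{8/(s+12)^2} = (8/1)·t·e^(-12t) = 8·t·e^(-12t)

Final answer: 8·t·e^(-12t)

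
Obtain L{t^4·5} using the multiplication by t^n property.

L{5} = 5/s. d^1/ds^1[1/s] = -1/s². d^2/ds^2[1/s] = 2/s^3. d^3/ds^3[1/s] = -6/s^4. d^4/ds^4[1/s] = 24/s^5. So L{t^4} = (-1)^{4}·24/s^5 = 24/s^5. Then L{t^4·5} = 5·24/s^5 = 120/s^5

Final answer: 120/s^5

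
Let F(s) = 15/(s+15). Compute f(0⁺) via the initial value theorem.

f(0⁺) = lim_{s→∞} s·15/(s+15) = lim_{s→∞} 15s/(s+15) = 15

Final answer: 15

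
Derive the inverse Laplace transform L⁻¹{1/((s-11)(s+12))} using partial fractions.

Decompose: A/(s-11) + B/(s+12). A = 1/23, B = -1/23. f(t) = (e^(11t) - e^(-12t))/23

Final answer: (e^(11t) - e^(-12t))/23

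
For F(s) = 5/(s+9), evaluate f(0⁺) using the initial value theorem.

f(0⁺) = lim_{s→∞} s·5/(s+9) = lim_{s→∞} 5s/(s+9) = 5

Final answer: 5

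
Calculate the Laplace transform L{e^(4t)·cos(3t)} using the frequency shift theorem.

Frequency shift: L{e^(at)f(t)} = F(s-a). L{e^(4t)·cos(3t)} = (s-4)/((s-4)² + 9)

Final answer: (s-4)/((s-4)² + 9)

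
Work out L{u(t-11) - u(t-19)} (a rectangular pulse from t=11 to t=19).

L{u(t-a)} = e^(-as)/s. L{u(t-11) - u(t-19)} = (e^(-11s) - e^(-19s))/s

Final answer: (e^(-11s) - e^(-19s))/s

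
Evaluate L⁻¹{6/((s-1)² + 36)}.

Form: b/((s-a)² + b²) → e^(at)sin(bt). With a=1, b=6

Final answer: e^t·sin(6t)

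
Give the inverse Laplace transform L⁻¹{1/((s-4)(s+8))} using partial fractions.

Decompose: A/(s-4) + B/(s+8). A = 1/12, B = -1/12. f(t) = (e^(4t) - e^(-8t))/12

Final answer: (e^(4t) - e^(-8t))/12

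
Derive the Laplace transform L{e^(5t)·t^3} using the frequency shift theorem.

L{e^(at)·t^n} = n!/(s-a)^(n+1), so L{e^(5t)·t^3} = 6/(s-5)^4

Final answer: 6/(s-5)^4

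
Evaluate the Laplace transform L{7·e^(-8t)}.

L{e^(at)} = 1/(s-a), so L{e^(-8t)} = 1/(s+8). Then L{7·e^(-8t)} = 7/(s+8)

Final answer: 7/(s+8)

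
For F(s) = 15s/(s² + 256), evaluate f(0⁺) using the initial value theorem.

f(0⁺) = lim_{s→∞} s·15s/(s² + 256) = lim_{s→∞} 15s²/(s² + 256) = 15

Final answer: 15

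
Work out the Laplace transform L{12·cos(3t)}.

L{cos(ωt)} = s/(s² + ω²), so L{cos(3t)} = s/(s² + 9). Then L{12·cos(3t)} = 12·s/(s² + 9) = 12s/(s² + 9)

Final answer: 12s/(s² + 9)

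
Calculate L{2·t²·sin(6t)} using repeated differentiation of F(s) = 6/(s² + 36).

F(s) = 6/(s² + 36). F'(s) = -12s/(s² + 36)². F''(s) = -12(36 - 3s²)/(s² + 36)³ = (36s² - 432)/(s² + 36)³. So L{t²·sin(6t)} = (-1)² F''(s) = (36s² - 432)/(s² + 36)³. Then L{2·t²·sin(6t)} = 2·(36s² - 432)/(s² + 36)³ = (72s² - 864)/(s² + 36)³

Final answer: (72s² - 864)/(s² + 36)³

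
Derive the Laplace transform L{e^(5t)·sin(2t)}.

L{e^(at)·sin(ωt)} = ω/((s-a)² + ω²), so L{e^(5t)·sin(2t)} = 2/((s-5)² + 4)

Final answer: 2/((s-5)² + 4)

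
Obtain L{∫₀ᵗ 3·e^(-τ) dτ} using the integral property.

L{∫₀ᵗ f(τ)dτ} = F(s)/s with F(s) = 3/(s+1), so L{∫₀ᵗ 3·e^(-τ) dτ} = 3/(s(s+1))

Final answer: 3/(s(s+1))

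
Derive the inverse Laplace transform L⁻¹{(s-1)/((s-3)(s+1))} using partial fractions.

Using partial fractions, f(t) = (2e^(3t) + 2e^(-t))/4

Final answer: (2e^(3t) + 2e^(-t))/4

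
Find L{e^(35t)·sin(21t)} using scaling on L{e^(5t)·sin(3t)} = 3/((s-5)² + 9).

Scaling with a=7: L{e^(35t)·sin(21t)} = (1/7) · 3/((s/7-5)² + 9). Simplifying: 21/((s-35)² + 441)

Final answer: 21/((s-35)² + 441)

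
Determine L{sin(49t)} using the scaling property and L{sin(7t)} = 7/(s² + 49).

Using L{f(at)} = (1/a)F(s/a) with a=7: L{sin(49t)} = (1/7) · 7/((s/7)² + 49) = (1/7) · 7·49/(s² + 2401) = 49/(s² + 2401)

Final answer: 49/(s² + 2401)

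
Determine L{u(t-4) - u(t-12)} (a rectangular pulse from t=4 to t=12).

L{u(t-a)} = e^(-as)/s. L{u(t-4) - u(t-12)} = (e^(-4s) - e^(-12s))/s

Final answer: (e^(-4s) - e^(-12s))/s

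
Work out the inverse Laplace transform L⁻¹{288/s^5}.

L⁻¹{n!/s^(n+1)} = t^n with n=4. So L⁻¹{24/s^5} = t^4, and L⁻¹{288/s^5} = (288/24)·t^4 = 12·t^4

Final answer: 12·t^4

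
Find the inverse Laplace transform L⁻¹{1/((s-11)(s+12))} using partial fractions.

Decompose: A/(s-11) + B/(s+12). A = 1/23, B = -1/23. f(t) = (e^(11t) - e^(-12t))/23

Final answer: (e^(11t) - e^(-12t))/23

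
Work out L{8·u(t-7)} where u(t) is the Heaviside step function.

L{u(t-a)} = e^(-as)/s. Here a=7, so L{u(t-7)} = e^(-7s)/s, and L{8·u(t-7)} = 8·e^(-7s)/s

Final answer: 8·e^(-7s)/s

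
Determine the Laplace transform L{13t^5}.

L{13t^5} = 13 · L{t^5} = 13 · 120/s^6 = 1560/s^6

Final answer: 1560/s^6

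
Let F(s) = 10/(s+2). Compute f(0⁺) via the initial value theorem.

f(0⁺) = lim_{s→∞} s·10/(s+2) = lim_{s→∞} 10s/(s+2) = 10

Final answer: 10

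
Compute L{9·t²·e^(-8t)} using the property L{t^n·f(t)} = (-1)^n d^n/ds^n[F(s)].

L{e^(-8t)} = 1/(s+8). d/ds[1/(s+8)] = -1/(s+8)². d²/ds²[1/(s+8)] = 2/(s+8)³. So L{t²·e^(-8t)} = (-1)² · 2/(s+8)³ = 2/(s+8)³. Then L{9·t²·e^(-8t)} = 9·2/(s+8)³ = 18/(s+8)³

Final answer: 18/(s+8)³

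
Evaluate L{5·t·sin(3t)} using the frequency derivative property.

L{sin(3t)} = 3/(s² + 9). By L{t·f(t)} = -F'(s): -d/ds[3/(s² + 9)] = -(3)·(-2s)/(s² + 9)² = 6s/(s² + 9)². Then L{5·t·sin(3t)} = 5·6s/(s² + 9)² = 30s/(s² + 9)²

Final answer: 30s/(s² + 9)²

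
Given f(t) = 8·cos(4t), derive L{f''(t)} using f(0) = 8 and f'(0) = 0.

F(s) = 8s/(s² + 16). L{f''(t)} = s²F(s) - sf(0) - f'(0) = 8s³/(s² + 16) - 8s = (8s³ - 8s(s² + 16))/(s² + 16) = -128s/(s² + 16)

Final answer: -128s/(s² + 16)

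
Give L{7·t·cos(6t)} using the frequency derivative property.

L{cos(6t)} = s/(s² + 36). Derivative: d/ds[s/(s² + 36)] = [(s² + 36) - s·2s]/(s² + 36)² = (36 - s²)/(s² + 36)². So L{t·cos(6t)} = -F'(s) = (s² - 36)/(s² + 36)². Then L{7·t·cos(6t)} = 7·(s² - 36)/(s² + 36)²

Final answer: 7·(s² - 36)/(s² + 36)²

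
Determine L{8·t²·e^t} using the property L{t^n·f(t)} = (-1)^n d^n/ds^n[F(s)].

L{e^t} = 1/(s-1). d/ds[1/(s-1)] = -1/(s-1)². d²/ds²[1/(s-1)] = 2/(s-1)³. So L{t²·e^t} = (-1)² · 2/(s-1)³ = 2/(s-1)³. Then L{8·t²·e^t} = 8·2/(s-1)³ = 16/(s-1)³

Final answer: 16/(s-1)³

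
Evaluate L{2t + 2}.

L{2t + 2} = 2·L{t} + 2·L{1} = 2/s² + 2/s

Final answer: 2/s² + 2/s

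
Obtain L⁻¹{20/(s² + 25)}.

This is the form c·a/(s² + a²) with a = 5, c = 4. L⁻¹ = 4·sin(5t)

Final answer: 4·sin(5t)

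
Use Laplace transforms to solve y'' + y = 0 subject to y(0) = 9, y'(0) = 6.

L{y''} + 1L{y} = 0. s²Y - 9s - 6 + Y = 0. Y(s² + 1) = 9s + 6. Y = (9s + 6)/(s² + 1). Inverting: y(t) = 9cos(t) + 6sin(t)

Final answer: y(t) = 9cos(t) + 6sin(t)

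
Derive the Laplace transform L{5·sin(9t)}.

L{sin(ωt)} = ω/(s² + ω²), so L{sin(9t)} = 9/(s² + 81). Then L{5·sin(9t)} = 5·9/(s² + 81) = 45/(s² + 81)

Final answer: 45/(s² + 81)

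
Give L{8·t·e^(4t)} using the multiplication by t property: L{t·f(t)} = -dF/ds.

Using L{t^n·e^(at)} = n!/(s-a)^(n+1), L{t·e^(4t)} = 1/(s-4)^2, so L{8·t·e^(4t)} = 8·1/(s-4)^2 = 8/(s-4)^2

Final answer: 8/(s-4)^2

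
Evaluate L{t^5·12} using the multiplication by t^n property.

L{12} = 12/s. d^1/ds^1[1/s] = -1/s². d^2/ds^2[1/s] = 2/s^3. d^3/ds^3[1/s] = -6/s^4. d^4/ds^4[1/s] = 24/s^5. d^5/ds^5[1/s] = -120/s^6. So L{t^5} = (-1)^{5}·-120/s^6 = 120/s^6. Then L{t^5·12} = 12·120/s^6 = 1440/s^6

Final answer: 1440/s^6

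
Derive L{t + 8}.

L{t + 8} = L{t} + 8·L{1} = 1/s² + 8/s

Final answer: 1/s² + 8/s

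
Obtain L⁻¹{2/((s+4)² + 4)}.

Form: b/((s-a)² + b²) → e^(at)sin(bt). With a=-4, b=2

Final answer: e^(-4t)·sin(2t)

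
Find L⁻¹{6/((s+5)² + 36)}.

Form: b/((s-a)² + b²) → e^(at)sin(bt). With a=-5, b=6

Final answer: e^(-5t)·sin(6t)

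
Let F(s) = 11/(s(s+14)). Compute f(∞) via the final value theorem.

f(∞) = lim_{s→0} s·11/(s(s+14)) = lim_{s→0} 11/(s+14) = 11/14 = 11/14

Final answer: 11/14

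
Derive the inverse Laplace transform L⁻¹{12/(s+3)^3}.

L⁻¹{n!/(s-a)^(n+1)} = t^n·e^(at) with n=2, a=-3. So L⁻¹{2/(s+3)^3} = t^2·e^(-3t), and L⁻¹{12/(s+3)^3} = (12/2)·t^2·e^(-3t) = 6·t^2·e^(-3t)

Final answer: 6·t^2·e^(-3t)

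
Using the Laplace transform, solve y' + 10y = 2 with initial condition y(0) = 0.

sY + 10Y = 2/s. Y = 2/(s(s+10)). Partial fractions: Y = 1/5/s - 1/5/(s+10)

Final answer: y(t) = 1/5(1 - e^(-10t))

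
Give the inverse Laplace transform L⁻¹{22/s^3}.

L⁻¹{n!/s^(n+1)} = t^n with n=2. So L⁻¹{2/s^3} = t^2, and L⁻¹{22/s^3} = (22/2)·t^2 = 11·t^2

Final answer: 11·t^2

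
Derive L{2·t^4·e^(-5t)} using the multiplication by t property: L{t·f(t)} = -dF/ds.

Using L{t^n·e^(at)} = n!/(s-a)^(n+1), L{t^4·e^(-5t)} = 24/(s+5)^5, so L{2·t^4·e^(-5t)} = 2·24/(s+5)^5 = 48/(s+5)^5

Final answer: 48/(s+5)^5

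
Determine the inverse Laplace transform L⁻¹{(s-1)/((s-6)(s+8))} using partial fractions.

Using partial fractions, f(t) = (5e^(6t) + 9e^(-8t))/14

Final answer: (5e^(6t) + 9e^(-8t))/14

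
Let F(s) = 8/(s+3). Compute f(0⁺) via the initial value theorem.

f(0⁺) = lim_{s→∞} s·8/(s+3) = lim_{s→∞} 8s/(s+3) = 8

Final answer: 8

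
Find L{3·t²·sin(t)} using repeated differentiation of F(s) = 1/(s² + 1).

F(s) = 1/(s² + 1). F'(s) = -2s/(s² + 1)². F''(s) = -2(1 - 3s²)/(s² + 1)³ = (6s² - 2)/(s² + 1)³. So L{t²·sin(t)} = (-1)² F''(s) = (6s² - 2)/(s² + 1)³. Then L{3·t²·sin(t)} = 3·(6s² - 2)/(s² + 1)³ = (18s² - 6)/(s² + 1)³

Final answer: (18s² - 6)/(s² + 1)³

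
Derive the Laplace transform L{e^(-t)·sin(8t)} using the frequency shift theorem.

Frequency shift: L{e^(at)f(t)} = F(s-a). L{e^(-t)·sin(8t)} = 8/((s+1)² + 64)

Final answer: 8/((s+1)² + 64)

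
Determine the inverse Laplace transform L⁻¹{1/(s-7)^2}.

L⁻¹{n!/(s-a)^(n+1)} = t^n·e^(at) with n=1, a=7. So L⁻¹{1/(s-7)^2} = t·e^(7t)

Final answer: t·e^(7t)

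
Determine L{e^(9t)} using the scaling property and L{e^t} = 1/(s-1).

Using L{f(at)} = (1/a)F(s/a) with a=9 and f(t) = e^t: L{e^(9t)} = (1/9) · 1/((s/9)-1) = (1/9) · 9/(s-9) = 1/(s-9)

Final answer: 1/(s-9)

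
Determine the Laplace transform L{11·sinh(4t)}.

L{sinh(ωt)} = ω/(s² - ω²), so L{sinh(4t)} = 4/(s² - 16). Then L{11·sinh(4t)} = 11·4/(s² - 16) = 44/(s² - 16)

Final answer: 44/(s² - 16)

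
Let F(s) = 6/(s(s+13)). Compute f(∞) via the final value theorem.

f(∞) = lim_{s→0} s·6/(s(s+13)) = lim_{s→0} 6/(s+13) = 6/13 = 6/13

Final answer: 6/13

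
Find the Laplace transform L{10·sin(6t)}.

L{sin(ωt)} = ω/(s² + ω²), so L{sin(6t)} = 6/(s² + 36). Then L{10·sin(6t)} = 10·6/(s² + 36) = 60/(s² + 36)

Final answer: 60/(s² + 36)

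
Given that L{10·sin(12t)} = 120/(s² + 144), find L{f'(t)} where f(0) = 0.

L{f'(t)} = s·F(s) - f(0) = s·120/(s² + 144) - 0 = 120s/(s² + 144)

Final answer: 120s/(s² + 144)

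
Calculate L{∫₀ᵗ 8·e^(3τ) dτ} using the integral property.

L{∫₀ᵗ f(τ)dτ} = F(s)/s with F(s) = 8/(s-3), so L{∫₀ᵗ 8·e^(3τ) dτ} = 8/(s(s-3))

Final answer: 8/(s(s-3))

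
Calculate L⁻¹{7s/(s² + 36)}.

This is the form c·s/(s² + a²) with a = 6, c = 7. L⁻¹ = 7·cos(6t)

Final answer: 7·cos(6t)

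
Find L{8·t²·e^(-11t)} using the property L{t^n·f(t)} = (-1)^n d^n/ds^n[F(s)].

L{e^(-11t)} = 1/(s+11). d/ds[1/(s+11)] = -1/(s+11)². d²/ds²[1/(s+11)] = 2/(s+11)³. So L{t²·e^(-11t)} = (-1)² · 2/(s+11)³ = 2/(s+11)³. Then L{8·t²·e^(-11t)} = 8·2/(s+11)³ = 16/(s+11)³

Final answer: 16/(s+11)³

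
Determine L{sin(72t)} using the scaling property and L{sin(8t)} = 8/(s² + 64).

Using L{f(at)} = (1/a)F(s/a) with a=9: L{sin(72t)} = (1/9) · 8/((s/9)² + 64) = (1/9) · 8·81/(s² + 5184) = 72/(s² + 5184)

Final answer: 72/(s² + 5184)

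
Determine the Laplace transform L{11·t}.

L{t^n} = n!/s^(n+1), so L{t} = 1/s^2. Then L{11·t} = 11·1/s^2 = 11/s^2

Final answer: 11/s^2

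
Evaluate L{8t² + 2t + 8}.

L{8t² + 2t + 8} = 8·2/s³ + 2/s² + 8/s = 16/s³ + 2/s² + 8/s

Final answer: 16/s³ + 2/s² + 8/s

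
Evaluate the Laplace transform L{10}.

L{10} = 10 · L{1} = 10/s

Final answer: 10/s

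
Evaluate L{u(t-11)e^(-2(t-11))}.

u(t-a)f(t-a) with f(t)=e^(-2t). L{e^(-2t)} = 1/(s+2). By time shift: e^(-11s)/(s+2)

Final answer: e^(-11s)/(s+2)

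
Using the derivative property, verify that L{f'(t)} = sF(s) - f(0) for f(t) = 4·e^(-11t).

f'(t) = -44e^(-11t). Direct: L{f'(t)} = -44/(s+11). Property: s·4/(s+11) - 4 = (4s - 4(s+11))/(s+11) = -44/(s+11). ✓

Final answer: -44/(s+11)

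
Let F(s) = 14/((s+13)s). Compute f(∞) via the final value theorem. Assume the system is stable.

f(∞) = lim_{s→0} sF(s) = lim_{s→0} 14/(s+13) = 14/13

Final answer: 14/13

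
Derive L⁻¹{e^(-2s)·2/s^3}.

L⁻¹{2/s^3} = t^2. By the time shift theorem, L⁻¹{e^(-as)F(s)} = u(t-a)f(t-a) with a=2, so L⁻¹{e^(-2s)·2/s^3} = u(t-2)·(t-2)^2

Final answer: u(t-2)·(t-2)^2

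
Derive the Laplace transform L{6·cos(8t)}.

L{cos(ωt)} = s/(s² + ω²), so L{cos(8t)} = s/(s² + 64). Then L{6·cos(8t)} = 6·s/(s² + 64) = 6s/(s² + 64)

Final answer: 6s/(s² + 64)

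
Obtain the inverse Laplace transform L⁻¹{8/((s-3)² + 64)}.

Using frequency shift, L⁻¹{8/((s-3)² + 64)} = e^(3t)·sin(8t)

Final answer: e^(3t)·sin(8t)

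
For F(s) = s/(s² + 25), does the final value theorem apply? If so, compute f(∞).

The final value theorem requires all poles of sF(s) in the left half-plane. sF(s) = s²/(s² + 25) has poles at s = ±5i (imaginary axis). Theorem does NOT apply (oscillatory system).

Final answer: Not applicable (oscillatory)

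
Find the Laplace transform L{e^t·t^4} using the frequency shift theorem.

L{e^(at)·t^n} = n!/(s-a)^(n+1), so L{e^t·t^4} = 24/(s-1)^5

Final answer: 24/(s-1)^5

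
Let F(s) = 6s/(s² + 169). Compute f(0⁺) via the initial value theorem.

f(0⁺) = lim_{s→∞} s·6s/(s² + 169) = lim_{s→∞} 6s²/(s² + 169) = 6

Final answer: 6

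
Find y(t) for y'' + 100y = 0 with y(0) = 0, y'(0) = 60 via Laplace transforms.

L{y''} + 100L{y} = 0. s²Y - 0 - 60 + 100Y = 0. Y(s² + 100) = 60. Y = (60)/(s² + 100). Inverting: y(t) = 6sin(10t)

Final answer: y(t) = 6sin(10t)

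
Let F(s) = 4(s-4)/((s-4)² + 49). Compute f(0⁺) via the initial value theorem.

f(0⁺) = lim_{s→∞} sF(s) = lim_{s→∞} 4s(s-4)/((s-4)² + 49) = 4

Final answer: 4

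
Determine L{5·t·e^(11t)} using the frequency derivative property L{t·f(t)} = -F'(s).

L{e^(11t)} = 1/(s-11). By frequency derivative: L{t·e^(11t)} = -d/ds[1/(s-11)] = -(-1)/(s-11)² = 1/(s-11)². Then L{5·t·e^(11t)} = 5·1/(s-11)² = 5/(s-11)²

Final answer: 5/(s-11)²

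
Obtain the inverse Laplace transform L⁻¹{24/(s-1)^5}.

L⁻¹{n!/(s-a)^(n+1)} = t^n·e^(at), so L⁻¹{24/(s-1)^5} = t^4·e^t

Final answer: t^4·e^t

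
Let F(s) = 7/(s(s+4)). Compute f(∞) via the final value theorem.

f(∞) = lim_{s→0} s·7/(s(s+4)) = lim_{s→0} 7/(s+4) = 7/4 = 7/4

Final answer: 7/4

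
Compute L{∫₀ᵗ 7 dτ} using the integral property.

L{∫₀ᵗ f(τ)dτ} = F(s)/s with f(t) = 7. F(s) = 7/s, so L{∫₀ᵗ 7 dτ} = (7/s)/s = 7/s². (Check: ∫₀ᵗ 7 dτ = 7t.)

Final answer: 7/s²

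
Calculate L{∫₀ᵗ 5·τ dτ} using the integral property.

L{∫₀ᵗ f(τ)dτ} = F(s)/s with f(t) = 5t. F(s) = 5/s^2, so L{∫₀ᵗ 5·τ dτ} = (5/s^2)/s = 5/s^3. (Check: ∫₀ᵗ 5·τ dτ = 5t^2/2.)

Final answer: 5/s^3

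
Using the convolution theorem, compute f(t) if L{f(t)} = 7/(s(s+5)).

7/(s(s+5)) = (7/s)·(1/(s+5)) = L{7}·L{e^(-5t)}. By convolution, f(t) = 7*e^(-5t) = ∫₀ᵗ 7·e^(-5τ) dτ = 7·(1 - e^(-5t))/5

Final answer: 7·(1 - e^(-5t))/5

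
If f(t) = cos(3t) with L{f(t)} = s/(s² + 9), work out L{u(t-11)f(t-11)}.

Time shift theorem: L{u(t-a)f(t-a)} = e^(-as)F(s). Here a=11, F(s) = s/(s² + 9), so L{u(t-11)f(t-11)} = e^(-11s)·s/(s² + 9)

Final answer: e^(-11s)·s/(s² + 9)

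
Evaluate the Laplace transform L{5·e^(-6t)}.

L{e^(at)} = 1/(s-a), so L{e^(-6t)} = 1/(s+6). Then L{5·e^(-6t)} = 5/(s+6)

Final answer: 5/(s+6)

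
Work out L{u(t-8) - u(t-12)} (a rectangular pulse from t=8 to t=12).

L{u(t-a)} = e^(-as)/s. L{u(t-8) - u(t-12)} = (e^(-8s) - e^(-12s))/s

Final answer: (e^(-8s) - e^(-12s))/s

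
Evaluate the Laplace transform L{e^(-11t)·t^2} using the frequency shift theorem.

L{e^(at)·t^n} = n!/(s-a)^(n+1), so L{e^(-11t)·t^2} = 2/(s+11)^3

Final answer: 2/(s+11)^3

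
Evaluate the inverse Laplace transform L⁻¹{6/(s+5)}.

L⁻¹{1/(s-a)} = e^(at), so L⁻¹{1/(s+5)} = e^(-5t), and L⁻¹{6/(s+5)} = 6·e^(-5t)

Final answer: 6·e^(-5t)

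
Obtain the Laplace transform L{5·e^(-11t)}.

L{e^(at)} = 1/(s-a), so L{e^(-11t)} = 1/(s+11). Then L{5·e^(-11t)} = 5/(s+11)

Final answer: 5/(s+11)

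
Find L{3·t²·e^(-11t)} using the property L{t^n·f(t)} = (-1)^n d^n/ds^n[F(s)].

L{e^(-11t)} = 1/(s+11). d/ds[1/(s+11)] = -1/(s+11)². d²/ds²[1/(s+11)] = 2/(s+11)³. So L{t²·e^(-11t)} = (-1)² · 2/(s+11)³ = 2/(s+11)³. Then L{3·t²·e^(-11t)} = 3·2/(s+11)³ = 6/(s+11)³

Final answer: 6/(s+11)³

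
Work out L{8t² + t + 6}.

L{8t² + t + 6} = 8·2/s³ + 1/s² + 6/s = 16/s³ + 1/s² + 6/s

Final answer: 16/s³ + 1/s² + 6/s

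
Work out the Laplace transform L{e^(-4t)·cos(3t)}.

L{e^(at)·cos(ωt)} = (s-a)/((s-a)² + ω²), so L{e^(-4t)·cos(3t)} = (s+4)/((s+4)² + 9)

Final answer: (s+4)/((s+4)² + 9)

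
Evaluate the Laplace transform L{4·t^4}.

L{t^n} = n!/s^(n+1), so L{t^4} = 24/s^5. Then L{4·t^4} = 4·24/s^5 = 96/s^5

Final answer: 96/s^5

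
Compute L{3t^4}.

L{t^n} = n!/s^(n+1). So L{3t^4} = 3·4!/s^5 = 72/s^5

Final answer: 72/s^5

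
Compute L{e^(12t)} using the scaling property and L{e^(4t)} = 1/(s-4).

Using L{f(at)} = (1/a)F(s/a) with a=3 and f(t) = e^(4t): L{e^(12t)} = (1/3) · 1/((s/3)-4) = (1/3) · 3/(s-12) = 1/(s-12)

Final answer: 1/(s-12)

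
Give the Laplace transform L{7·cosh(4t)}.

L{cosh(ωt)} = s/(s² - ω²), so L{cosh(4t)} = s/(s² - 16). Then L{7·cosh(4t)} = 7·s/(s² - 16) = 7s/(s² - 16)

Final answer: 7s/(s² - 16)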